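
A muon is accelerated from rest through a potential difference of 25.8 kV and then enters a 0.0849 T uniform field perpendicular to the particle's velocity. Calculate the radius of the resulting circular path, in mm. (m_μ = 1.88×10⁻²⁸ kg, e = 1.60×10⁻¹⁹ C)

The kinetic energy gained is K = qV = (1×1.60×10^-19)(2.58×10^4) = 4.13×10^-15 J.
v = √(2K/m) = 6.63×10^6 m/s.
r = mv/(qB) = (1.88×10^-28)(6.63×10^6) / [(1×1.60×10^-19)(0.0849)] = 0.0917 m.

r ≈ 91.7 mm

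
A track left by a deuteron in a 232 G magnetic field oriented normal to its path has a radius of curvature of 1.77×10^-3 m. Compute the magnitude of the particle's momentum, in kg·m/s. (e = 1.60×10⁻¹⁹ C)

Since qvB = mv²/r, the momentum p = mv = qBr.
p = (1×1.60×10^-19)(0.0232)(1.77×10^-3) = 6.57×10^-24 kg·m/s.

p ≈ 6.57×10^-24 kg·m/s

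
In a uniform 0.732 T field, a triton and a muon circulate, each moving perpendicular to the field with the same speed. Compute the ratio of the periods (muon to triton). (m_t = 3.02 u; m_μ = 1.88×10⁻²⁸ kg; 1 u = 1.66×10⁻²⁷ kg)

T = 2πm/(qB) is independent of speed, so T₂/T₁ = (m₂/q₂)/(m₁/q₁).
T_{muon}/T_{triton} = (1.88×10^-28/1e) / (5.01×10^-27/1e) = 0.0375.

ratio ≈ 0.0375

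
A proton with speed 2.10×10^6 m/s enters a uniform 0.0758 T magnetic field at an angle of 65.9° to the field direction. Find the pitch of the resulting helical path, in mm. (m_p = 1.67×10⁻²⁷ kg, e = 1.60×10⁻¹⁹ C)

pitch ≈ 742 mm

The velocity component along B is v∥ = v cos65.9° = 8.57×10^5 m/s.
The cyclotron period T = 2πm/(qB) = 8.65×10^-7 s is set by m, q, B alone.
Pitch = v∥·T = (8.57×10^5)(8.65×10^-7) = 0.742 m.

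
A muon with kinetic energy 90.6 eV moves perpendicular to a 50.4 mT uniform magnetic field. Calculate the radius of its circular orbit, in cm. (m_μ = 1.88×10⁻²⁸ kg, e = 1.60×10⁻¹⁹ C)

r ≈ 0.916 cm

Convert the energy: K = 90.6 eV = 1.45×10^-17 J.
v = √(2K/m) = √(2·1.45×10^-17/1.88×10^-28) = 3.93×10^5 m/s.
r = mv/(qB) = (1.88×10^-28)(3.93×10^5) / [(1×1.60×10^-19)(0.0504)] = 9.16×10^-3 m.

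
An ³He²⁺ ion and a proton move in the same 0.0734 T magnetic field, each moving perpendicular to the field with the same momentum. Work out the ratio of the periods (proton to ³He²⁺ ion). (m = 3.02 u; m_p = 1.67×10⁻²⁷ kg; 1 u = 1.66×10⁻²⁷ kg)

ratio ≈ 0.666

T = 2πm/(qB) is independent of speed, so T₂/T₁ = (m₂/q₂)/(m₁/q₁).
T_{proton}/T_{³He²⁺ ion} = (1.67×10^-27/1e) / (5.01×10^-27/2e) = 0.666.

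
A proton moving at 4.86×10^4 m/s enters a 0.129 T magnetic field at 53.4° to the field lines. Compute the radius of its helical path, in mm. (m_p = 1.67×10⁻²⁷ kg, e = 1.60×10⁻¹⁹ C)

r ≈ 3.16 mm

Only the perpendicular component v⊥ = v sin53.4° = 3.90×10^4 m/s is bent by the field.
r = m v⊥ /(qB) = (1.67×10^-27)(3.90×10^4) / [(1×1.60×10^-19)(0.129)] = 3.16×10^-3 m.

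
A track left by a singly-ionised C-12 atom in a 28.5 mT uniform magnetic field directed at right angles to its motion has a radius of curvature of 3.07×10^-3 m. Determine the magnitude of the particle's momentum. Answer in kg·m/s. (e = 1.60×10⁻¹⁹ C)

Since qvB = mv²/r, the momentum p = mv = qBr.
p = (1×1.60×10^-19)(0.0285)(3.07×10^-3) = 1.40×10^-23 kg·m/s.

p ≈ 1.40×10^-23 kg·m/s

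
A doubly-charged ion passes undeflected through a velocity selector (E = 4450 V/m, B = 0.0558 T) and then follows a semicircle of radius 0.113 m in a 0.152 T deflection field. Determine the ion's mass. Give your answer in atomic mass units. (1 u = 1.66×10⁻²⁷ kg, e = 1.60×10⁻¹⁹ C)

m ≈ 41.5 u

v = E/B₁ = 7.97×10^4 m/s.
From r = mv/(qB₂), m = qB₂r/v = (2×1.60×10^-19)(0.152)(0.113) / (7.97×10^4) = 6.89×10^-26 kg.
In atomic mass units: m = 6.89×10^-26 / 1.66×10^-27 = 41.5 u.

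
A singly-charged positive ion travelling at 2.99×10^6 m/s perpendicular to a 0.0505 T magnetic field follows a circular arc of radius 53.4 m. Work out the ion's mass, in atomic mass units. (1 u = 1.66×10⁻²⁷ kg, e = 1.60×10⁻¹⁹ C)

qvB = mv²/r ⇒ m = qBr/v.
m = (1×1.60×10^-19)(0.0505)(53.4) / (2.99×10^6) = 1.44×10^-25 kg = 86.9 u.

m ≈ 86.9 u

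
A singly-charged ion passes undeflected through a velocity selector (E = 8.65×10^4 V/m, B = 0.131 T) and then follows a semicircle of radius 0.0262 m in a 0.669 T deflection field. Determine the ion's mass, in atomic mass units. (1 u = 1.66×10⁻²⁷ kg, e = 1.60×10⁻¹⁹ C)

v = E/B₁ = 6.60×10^5 m/s.
From r = mv/(qB₂), m = qB₂r/v = (1×1.60×10^-19)(0.669)(0.0262) / (6.60×10^5) = 4.25×10^-27 kg.
In atomic mass units: m = 4.25×10^-27 / 1.66×10^-27 = 2.56 u.

m ≈ 2.56 u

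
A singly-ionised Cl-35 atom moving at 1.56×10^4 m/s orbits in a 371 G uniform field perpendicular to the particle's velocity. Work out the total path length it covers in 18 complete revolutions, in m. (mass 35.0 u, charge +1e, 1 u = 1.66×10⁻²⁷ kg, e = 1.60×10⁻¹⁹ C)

L ≈ 17.3 m

r = mv/(qB) = 0.153 m, so one revolution covers 2πr = 0.959 m.
In 18 revolutions: L = 18·2πr = 17.3 m.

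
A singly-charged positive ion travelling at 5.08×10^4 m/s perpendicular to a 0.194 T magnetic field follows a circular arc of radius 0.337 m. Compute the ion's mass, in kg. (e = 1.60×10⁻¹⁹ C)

qvB = mv²/r ⇒ m = qBr/v.
m = (1×1.60×10^-19)(0.194)(0.337) / (5.08×10^4) = 2.06×10^-25 kg.

m ≈ 2.06×10^-25 kg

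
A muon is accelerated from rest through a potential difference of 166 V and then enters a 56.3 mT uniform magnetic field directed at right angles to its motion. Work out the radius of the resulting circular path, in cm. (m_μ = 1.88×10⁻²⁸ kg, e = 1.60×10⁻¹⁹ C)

r ≈ 1.11 cm

The kinetic energy gained is K = qV = (1×1.60×10^-19)(166) = 2.66×10^-17 J.
v = √(2K/m) = 5.32×10^5 m/s.
r = mv/(qB) = (1.88×10^-28)(5.32×10^5) / [(1×1.60×10^-19)(0.0563)] = 0.0111 m.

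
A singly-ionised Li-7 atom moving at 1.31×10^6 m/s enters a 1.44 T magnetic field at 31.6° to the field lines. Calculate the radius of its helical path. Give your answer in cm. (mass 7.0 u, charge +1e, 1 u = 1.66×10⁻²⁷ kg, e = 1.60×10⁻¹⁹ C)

r ≈ 3.46 cm

Only the perpendicular component v⊥ = v sin31.6° = 6.86×10^5 m/s is bent by the field.
r = m v⊥ /(qB) = (1.16×10^-26)(6.86×10^5) / [(1×1.60×10^-19)(1.44)] = 0.0346 m.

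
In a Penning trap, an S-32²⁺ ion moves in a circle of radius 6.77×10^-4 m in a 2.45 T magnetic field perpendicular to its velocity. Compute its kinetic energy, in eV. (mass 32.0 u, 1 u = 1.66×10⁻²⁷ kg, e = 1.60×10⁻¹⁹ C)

K ≈ 16.6 eV

v = qBr/m = (2×1.60×10^-19)(2.45)(6.77×10^-4) / (5.31×10^-26) = 9990 m/s.
K = ½mv² = 0.5·(5.31×10^-26)·(9990)² = 2.65×10^-18 J = 16.6 eV.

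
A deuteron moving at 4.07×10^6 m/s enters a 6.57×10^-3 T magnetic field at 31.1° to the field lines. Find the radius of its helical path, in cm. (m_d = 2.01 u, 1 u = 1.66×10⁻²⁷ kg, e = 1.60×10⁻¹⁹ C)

r ≈ 667 cm

Only the perpendicular component v⊥ = v sin31.1° = 2.10×10^6 m/s is bent by the field.
r = m v⊥ /(qB) = (3.34×10^-27)(2.10×10^6) / [(1×1.60×10^-19)(6.57×10^-3)] = 6.67 m.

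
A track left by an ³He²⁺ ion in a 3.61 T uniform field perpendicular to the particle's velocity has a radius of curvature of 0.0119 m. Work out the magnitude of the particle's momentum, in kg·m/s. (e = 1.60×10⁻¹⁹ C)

p ≈ 1.37×10^-20 kg·m/s

Since qvB = mv²/r, the momentum p = mv = qBr.
p = (2×1.60×10^-19)(3.61)(0.0119) = 1.37×10^-20 kg·m/s.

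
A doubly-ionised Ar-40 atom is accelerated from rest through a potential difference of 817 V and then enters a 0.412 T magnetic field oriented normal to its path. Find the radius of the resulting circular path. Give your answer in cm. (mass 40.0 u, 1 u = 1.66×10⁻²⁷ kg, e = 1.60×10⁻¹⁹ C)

r ≈ 4.47 cm

The kinetic energy gained is K = qV = (2×1.60×10^-19)(817) = 2.61×10^-16 J.
v = √(2K/m) = 8.87×10^4 m/s.
r = mv/(qB) = (6.64×10^-26)(8.87×10^4) / [(2×1.60×10^-19)(0.412)] = 0.0447 m.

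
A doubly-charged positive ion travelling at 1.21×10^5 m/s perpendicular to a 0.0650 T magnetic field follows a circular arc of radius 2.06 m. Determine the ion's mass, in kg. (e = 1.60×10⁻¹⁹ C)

m ≈ 3.54×10^-25 kg

qvB = mv²/r ⇒ m = qBr/v.
m = (2×1.60×10^-19)(0.0650)(2.06) / (1.21×10^5) = 3.54×10^-25 kg.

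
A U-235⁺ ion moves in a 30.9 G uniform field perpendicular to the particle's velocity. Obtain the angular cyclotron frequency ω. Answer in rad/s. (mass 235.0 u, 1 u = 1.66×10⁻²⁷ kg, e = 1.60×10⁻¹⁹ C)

ω ≈ 1270 rad/s

ω = qB/m = (1×1.60×10^-19)(3.09×10^-3) / (3.90×10^-25) = 1270 rad/s.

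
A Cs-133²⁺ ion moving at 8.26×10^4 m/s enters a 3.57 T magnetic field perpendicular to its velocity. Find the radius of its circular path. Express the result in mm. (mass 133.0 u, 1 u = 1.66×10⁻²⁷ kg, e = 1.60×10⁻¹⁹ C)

The magnetic force provides the centripetal force: qvB = mv²/r, so r = mv/(qB).
r = (2.21×10^-25 kg)(8.26×10^4 m/s) / [(2×1.60×10^-19 C)(3.57 T)] = 0.0160 m.

r ≈ 16.0 mm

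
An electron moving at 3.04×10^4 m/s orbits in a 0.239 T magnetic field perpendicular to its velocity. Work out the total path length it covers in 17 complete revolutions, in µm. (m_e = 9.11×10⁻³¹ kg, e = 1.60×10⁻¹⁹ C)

r = mv/(qB) = 7.24×10^-7 m, so one revolution covers 2πr = 4.55×10^-6 m.
In 17 revolutions: L = 17·2πr = 7.74×10^-5 m.

L ≈ 77.4 µm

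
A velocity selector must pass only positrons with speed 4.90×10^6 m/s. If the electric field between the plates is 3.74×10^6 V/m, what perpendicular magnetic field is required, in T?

qE = qvB ⇒ B = E/v = (3.74×10^6) / (4.90×10^6) = 0.763 T.

B ≈ 0.763 T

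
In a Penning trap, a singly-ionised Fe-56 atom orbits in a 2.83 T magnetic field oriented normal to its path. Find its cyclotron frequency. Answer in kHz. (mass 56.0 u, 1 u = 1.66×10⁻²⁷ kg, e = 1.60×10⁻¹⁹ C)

f ≈ 775 kHz

f = qB/(2πm) = (1×1.60×10^-19)(2.83) / [2π(9.30×10^-26)] = 7.75×10^5 Hz.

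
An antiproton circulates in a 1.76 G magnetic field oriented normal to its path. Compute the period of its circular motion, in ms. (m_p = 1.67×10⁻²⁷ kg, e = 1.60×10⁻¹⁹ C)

T ≈ 0.373 ms

The cyclotron period is independent of speed: T = 2πm/(qB).
T = 2π(1.67×10^-27) / [(1×1.60×10^-19)(1.76×10^-4)] = 3.73×10^-4 s.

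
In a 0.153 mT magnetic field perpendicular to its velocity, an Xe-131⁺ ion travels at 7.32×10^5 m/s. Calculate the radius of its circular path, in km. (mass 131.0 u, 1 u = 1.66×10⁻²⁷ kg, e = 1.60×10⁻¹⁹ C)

The magnetic force provides the centripetal force: qvB = mv²/r, so r = mv/(qB).
r = (2.17×10^-25 kg)(7.32×10^5 m/s) / [(1×1.60×10^-19 C)(1.53×10^-4 T)] = 6500 m.

r ≈ 6.50 km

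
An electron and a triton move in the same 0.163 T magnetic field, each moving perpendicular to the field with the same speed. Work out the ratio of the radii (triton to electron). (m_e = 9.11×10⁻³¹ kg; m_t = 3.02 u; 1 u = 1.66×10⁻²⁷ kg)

r = mv/(qB) ⇒ at equal v, r ∝ m/q.
r_{triton}/r_{electron} = 5500.

ratio ≈ 5500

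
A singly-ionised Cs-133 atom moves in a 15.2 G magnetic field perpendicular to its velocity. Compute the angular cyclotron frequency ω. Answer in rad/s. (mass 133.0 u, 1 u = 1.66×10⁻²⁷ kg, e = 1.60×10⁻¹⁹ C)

ω ≈ 1100 rad/s

ω = qB/m = (1×1.60×10^-19)(1.52×10^-3) / (2.21×10^-25) = 1100 rad/s.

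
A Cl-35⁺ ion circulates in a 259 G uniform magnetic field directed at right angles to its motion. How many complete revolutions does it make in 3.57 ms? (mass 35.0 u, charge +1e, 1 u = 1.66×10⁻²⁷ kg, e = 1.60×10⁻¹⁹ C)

T = 2πm/(qB) = 2π(5.81×10^-26) / [(1×1.60×10^-19)(0.0259)] = 8.8092×10^-5 s.
N = t/T = 3.57×10^-3 / 8.8092×10^-5 ≈ 40.53, so 40 complete revolutions.

N = 40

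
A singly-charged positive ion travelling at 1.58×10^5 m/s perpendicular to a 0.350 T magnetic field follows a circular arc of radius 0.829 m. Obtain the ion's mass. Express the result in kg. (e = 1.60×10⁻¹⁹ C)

m ≈ 2.94×10^-25 kg

qvB = mv²/r ⇒ m = qBr/v.
m = (1×1.60×10^-19)(0.350)(0.829) / (1.58×10^5) = 2.94×10^-25 kg.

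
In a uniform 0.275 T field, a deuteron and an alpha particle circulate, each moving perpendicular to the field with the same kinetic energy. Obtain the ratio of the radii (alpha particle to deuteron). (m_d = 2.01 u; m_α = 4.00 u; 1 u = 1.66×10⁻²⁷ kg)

ratio ≈ 0.705

r = √(2mK)/(qB) ⇒ at equal K, r ∝ √m/q.
r_{alpha particle}/r_{deuteron} = 0.705.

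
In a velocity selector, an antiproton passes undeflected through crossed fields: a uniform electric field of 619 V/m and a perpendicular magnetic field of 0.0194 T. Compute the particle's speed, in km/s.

v ≈ 31.9 km/s

For zero net force, qE = qvB, so v = E/B.
v = (619) / (0.0194) = 3.19×10^4 m/s.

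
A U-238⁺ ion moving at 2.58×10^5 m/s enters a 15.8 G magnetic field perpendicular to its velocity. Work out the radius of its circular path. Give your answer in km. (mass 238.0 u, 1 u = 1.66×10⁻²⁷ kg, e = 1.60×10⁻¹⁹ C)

The magnetic force provides the centripetal force: qvB = mv²/r, so r = mv/(qB).
r = (3.95×10^-25 kg)(2.58×10^5 m/s) / [(1×1.60×10^-19 C)(1.58×10^-3 T)] = 403 m.

r ≈ 0.403 km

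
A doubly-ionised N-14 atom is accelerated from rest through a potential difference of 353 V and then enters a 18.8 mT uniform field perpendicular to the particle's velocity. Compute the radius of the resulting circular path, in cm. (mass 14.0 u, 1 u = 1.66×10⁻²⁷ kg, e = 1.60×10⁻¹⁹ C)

The kinetic energy gained is K = qV = (2×1.60×10^-19)(353) = 1.13×10^-16 J.
v = √(2K/m) = 9.86×10^4 m/s.
r = mv/(qB) = (2.32×10^-26)(9.86×10^4) / [(2×1.60×10^-19)(0.0188)] = 0.381 m.

r ≈ 38.1 cm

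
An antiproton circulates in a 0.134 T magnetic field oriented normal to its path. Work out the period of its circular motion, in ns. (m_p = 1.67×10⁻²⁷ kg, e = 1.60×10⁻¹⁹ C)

The cyclotron period is independent of speed: T = 2πm/(qB).
T = 2π(1.67×10^-27) / [(1×1.60×10^-19)(0.134)] = 4.89×10^-7 s.

T ≈ 489 ns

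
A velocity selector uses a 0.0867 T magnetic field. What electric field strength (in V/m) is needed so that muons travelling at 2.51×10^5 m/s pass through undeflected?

E ≈ 2.18×10^4 V/m

qE = qvB ⇒ E = vB = (2.51×10^5)(0.0867) = 2.18×10^4 V/m.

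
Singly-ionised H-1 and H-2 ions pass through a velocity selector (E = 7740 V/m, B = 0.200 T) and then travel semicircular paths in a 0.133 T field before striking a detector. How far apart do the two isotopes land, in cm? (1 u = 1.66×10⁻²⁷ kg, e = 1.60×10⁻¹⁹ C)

Δd ≈ 0.604 cm

Both emerge at v = E/B₁ = 3.87×10^4 m/s.
r = mv/(qB₂), so r₁ = 3.02×10^-3 m and r₂ = 6.04×10^-3 m, giving Δr = 3.02×10^-3 m.
After a semicircle each ion lands a diameter 2r from the entry slit, so the separation is 2Δr = 6.04×10^-3 m.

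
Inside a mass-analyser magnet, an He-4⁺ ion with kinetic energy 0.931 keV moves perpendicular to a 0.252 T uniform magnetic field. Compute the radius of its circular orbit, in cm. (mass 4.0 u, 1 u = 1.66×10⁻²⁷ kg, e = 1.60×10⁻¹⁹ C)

Convert the energy: K = 0.931 keV = 1.49×10^-16 J.
v = √(2K/m) = √(2·1.49×10^-16/6.64×10^-27) = 2.12×10^5 m/s.
r = mv/(qB) = (6.64×10^-27)(2.12×10^5) / [(1×1.60×10^-19)(0.252)] = 0.0349 m.

r ≈ 3.49 cm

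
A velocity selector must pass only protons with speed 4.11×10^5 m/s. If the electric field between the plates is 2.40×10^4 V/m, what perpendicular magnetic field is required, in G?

qE = qvB ⇒ B = E/v = (2.40×10^4) / (4.11×10^5) = 0.0584 T.

B ≈ 584 G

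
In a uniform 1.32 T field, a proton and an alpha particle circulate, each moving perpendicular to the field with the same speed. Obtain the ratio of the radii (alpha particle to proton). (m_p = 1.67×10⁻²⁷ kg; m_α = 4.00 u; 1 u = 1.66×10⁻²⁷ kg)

ratio ≈ 1.99

r = mv/(qB) ⇒ at equal v, r ∝ m/q.
r_{alpha particle}/r_{proton} = 1.99.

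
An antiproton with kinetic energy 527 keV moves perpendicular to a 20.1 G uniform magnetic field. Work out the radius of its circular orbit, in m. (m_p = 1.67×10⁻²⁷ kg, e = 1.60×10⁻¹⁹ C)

r ≈ 52.2 m

Convert the energy: K = 527 keV = 8.43×10^-14 J.
v = √(2K/m) = √(2·8.43×10^-14/1.67×10^-27) = 1.00×10^7 m/s.
r = mv/(qB) = (1.67×10^-27)(1.00×10^7) / [(1×1.60×10^-19)(2.01×10^-3)] = 52.2 m.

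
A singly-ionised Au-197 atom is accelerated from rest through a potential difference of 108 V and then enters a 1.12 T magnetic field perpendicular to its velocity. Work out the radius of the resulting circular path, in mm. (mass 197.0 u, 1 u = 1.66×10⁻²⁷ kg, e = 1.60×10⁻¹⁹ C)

The kinetic energy gained is K = qV = (1×1.60×10^-19)(108) = 1.73×10^-17 J.
v = √(2K/m) = 1.03×10^4 m/s.
r = mv/(qB) = (3.27×10^-25)(1.03×10^4) / [(1×1.60×10^-19)(1.12)] = 0.0188 m.

r ≈ 18.8 mm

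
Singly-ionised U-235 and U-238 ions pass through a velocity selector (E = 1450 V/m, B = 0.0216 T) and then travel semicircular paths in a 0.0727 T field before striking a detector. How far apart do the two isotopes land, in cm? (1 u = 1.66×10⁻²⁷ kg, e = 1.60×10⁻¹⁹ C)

Δd ≈ 5.75 cm

Both emerge at v = E/B₁ = 6.71×10^4 m/s.
r = mv/(qB₂), so r₁ = 2.2513 m and r₂ = 2.2801 m, giving Δr = 0.0287 m.
After a semicircle each ion lands a diameter 2r from the entry slit, so the separation is 2Δr = 0.0575 m.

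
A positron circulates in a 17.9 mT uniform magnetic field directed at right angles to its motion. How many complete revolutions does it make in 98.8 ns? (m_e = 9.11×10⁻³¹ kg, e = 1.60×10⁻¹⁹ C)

T = 2πm/(qB) = 2π(9.11×10^-31) / [(1×1.60×10^-19)(0.0179)] = 1.9986×10^-9 s.
N = t/T = 9.88×10^-8 / 1.9986×10^-9 ≈ 49.43, so 49 complete revolutions.

N = 49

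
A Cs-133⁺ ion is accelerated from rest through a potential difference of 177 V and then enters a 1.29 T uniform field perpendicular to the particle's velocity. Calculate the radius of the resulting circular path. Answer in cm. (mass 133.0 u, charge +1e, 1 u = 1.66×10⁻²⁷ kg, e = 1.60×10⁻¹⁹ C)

r ≈ 1.71 cm

The kinetic energy gained is K = qV = (1×1.60×10^-19)(177) = 2.83×10^-17 J.
v = √(2K/m) = 1.60×10^4 m/s.
r = mv/(qB) = (2.21×10^-25)(1.60×10^4) / [(1×1.60×10^-19)(1.29)] = 0.0171 m.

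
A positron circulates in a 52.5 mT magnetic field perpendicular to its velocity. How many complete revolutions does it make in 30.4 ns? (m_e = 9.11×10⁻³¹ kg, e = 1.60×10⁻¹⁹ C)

T = 2πm/(qB) = 2π(9.11×10^-31) / [(1×1.60×10^-19)(0.0525)] = 6.8143×10^-10 s.
N = t/T = 3.04×10^-8 / 6.8143×10^-10 ≈ 44.61, so 44 complete revolutions.

N = 44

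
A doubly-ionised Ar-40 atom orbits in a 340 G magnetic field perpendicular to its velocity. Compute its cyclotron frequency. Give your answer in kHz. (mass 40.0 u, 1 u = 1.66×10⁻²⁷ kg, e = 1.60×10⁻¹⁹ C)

f ≈ 26.1 kHz

f = qB/(2πm) = (2×1.60×10^-19)(0.0340) / [2π(6.64×10^-26)] = 2.61×10^4 Hz.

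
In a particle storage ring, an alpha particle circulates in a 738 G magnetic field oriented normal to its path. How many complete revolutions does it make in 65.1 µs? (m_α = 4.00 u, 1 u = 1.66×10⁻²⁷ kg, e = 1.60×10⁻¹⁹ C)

N = 36

T = 2πm/(qB) = 2π(6.64×10^-27) / [(2×1.60×10^-19)(0.0738)] = 1.7666×10^-6 s.
N = t/T = 6.51×10^-5 / 1.7666×10^-6 ≈ 36.85, so 36 complete revolutions.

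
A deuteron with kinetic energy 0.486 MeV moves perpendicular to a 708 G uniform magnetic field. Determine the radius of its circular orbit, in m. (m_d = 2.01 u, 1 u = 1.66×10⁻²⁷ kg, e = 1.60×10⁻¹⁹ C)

Convert the energy: K = 0.486 MeV = 7.78×10^-14 J.
v = √(2K/m) = √(2·7.78×10^-14/3.34×10^-27) = 6.83×10^6 m/s.
r = mv/(qB) = (3.34×10^-27)(6.83×10^6) / [(1×1.60×10^-19)(0.0708)] = 2.01 m.

r ≈ 2.01 m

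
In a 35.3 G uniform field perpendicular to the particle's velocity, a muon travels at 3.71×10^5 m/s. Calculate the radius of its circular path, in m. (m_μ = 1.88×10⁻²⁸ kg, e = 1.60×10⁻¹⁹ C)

r ≈ 0.123 m

The magnetic force provides the centripetal force: qvB = mv²/r, so r = mv/(qB).
r = (1.88×10^-28 kg)(3.71×10^5 m/s) / [(1×1.60×10^-19 C)(3.53×10^-3 T)] = 0.123 m.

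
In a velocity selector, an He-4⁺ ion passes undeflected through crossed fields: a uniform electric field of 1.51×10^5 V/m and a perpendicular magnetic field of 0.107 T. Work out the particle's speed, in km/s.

For zero net force, qE = qvB, so v = E/B.
v = (1.51×10^5) / (0.107) = 1.41×10^6 m/s.

v ≈ 1410 km/s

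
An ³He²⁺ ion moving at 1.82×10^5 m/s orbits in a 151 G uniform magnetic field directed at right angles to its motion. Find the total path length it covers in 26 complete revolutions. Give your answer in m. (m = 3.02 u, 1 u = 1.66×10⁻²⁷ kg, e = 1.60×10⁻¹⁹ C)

r = mv/(qB) = 0.189 m, so one revolution covers 2πr = 1.19 m.
In 26 revolutions: L = 26·2πr = 30.8 m.

L ≈ 30.8 m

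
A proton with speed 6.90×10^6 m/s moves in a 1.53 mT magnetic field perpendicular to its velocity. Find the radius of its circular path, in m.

The magnetic force provides the centripetal force: qvB = mv²/r, so r = mv/(qB).
r = (1.67×10^-27 kg)(6.90×10^6 m/s) / [(1×1.60×10^-19 C)(1.53×10^-3 T)] = 47.1 m.

r ≈ 47.1 m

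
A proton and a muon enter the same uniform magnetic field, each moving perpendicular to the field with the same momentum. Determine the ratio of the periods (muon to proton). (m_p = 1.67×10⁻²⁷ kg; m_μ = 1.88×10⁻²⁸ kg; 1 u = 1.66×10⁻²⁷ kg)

ratio ≈ 0.113

T = 2πm/(qB) is independent of speed, so T₂/T₁ = (m₂/q₂)/(m₁/q₁).
T_{muon}/T_{proton} = (1.88×10^-28/1e) / (1.67×10^-27/1e) = 0.113.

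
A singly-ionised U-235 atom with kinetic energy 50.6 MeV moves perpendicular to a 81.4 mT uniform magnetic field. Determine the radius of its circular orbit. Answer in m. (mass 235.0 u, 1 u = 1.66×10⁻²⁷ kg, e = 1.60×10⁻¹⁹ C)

Convert the energy: K = 50.6 MeV = 8.10×10^-12 J.
v = √(2K/m) = √(2·8.10×10^-12/3.90×10^-25) = 6.44×10^6 m/s.
r = mv/(qB) = (3.90×10^-25)(6.44×10^6) / [(1×1.60×10^-19)(0.0814)] = 193 m.

r ≈ 193 m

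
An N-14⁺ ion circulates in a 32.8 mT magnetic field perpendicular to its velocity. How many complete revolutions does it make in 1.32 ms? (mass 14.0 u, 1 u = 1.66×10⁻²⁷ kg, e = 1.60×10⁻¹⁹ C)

T = 2πm/(qB) = 2π(2.324×10^-26) / [(1×1.60×10^-19)(0.0328)] = 2.7824×10^-5 s.
N = t/T = 1.32×10^-3 / 2.7824×10^-5 ≈ 47.44, so 47 complete revolutions.

N = 47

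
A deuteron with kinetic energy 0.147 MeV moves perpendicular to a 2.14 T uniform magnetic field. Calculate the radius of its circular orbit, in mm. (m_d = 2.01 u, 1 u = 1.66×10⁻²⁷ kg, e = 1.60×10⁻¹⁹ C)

Convert the energy: K = 0.147 MeV = 2.35×10^-14 J.
v = √(2K/m) = √(2·2.35×10^-14/3.34×10^-27) = 3.75×10^6 m/s.
r = mv/(qB) = (3.34×10^-27)(3.75×10^6) / [(1×1.60×10^-19)(2.14)] = 0.0366 m.

r ≈ 36.6 mm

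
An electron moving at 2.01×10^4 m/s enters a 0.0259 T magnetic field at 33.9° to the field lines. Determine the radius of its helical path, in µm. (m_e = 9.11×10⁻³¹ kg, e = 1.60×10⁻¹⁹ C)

Only the perpendicular component v⊥ = v sin33.9° = 1.12×10^4 m/s is bent by the field.
r = m v⊥ /(qB) = (9.11×10^-31)(1.12×10^4) / [(1×1.60×10^-19)(0.0259)] = 2.46×10^-6 m.

r ≈ 2.46 µm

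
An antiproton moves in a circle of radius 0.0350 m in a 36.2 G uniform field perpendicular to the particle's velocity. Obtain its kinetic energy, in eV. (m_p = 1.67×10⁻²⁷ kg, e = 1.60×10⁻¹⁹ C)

v = qBr/m = (1×1.60×10^-19)(3.62×10^-3)(0.0350) / (1.67×10^-27) = 1.21×10^4 m/s.
K = ½mv² = 0.5·(1.67×10^-27)·(1.21×10^4)² = 1.23×10^-19 J = 0.769 eV.

K ≈ 0.769 eV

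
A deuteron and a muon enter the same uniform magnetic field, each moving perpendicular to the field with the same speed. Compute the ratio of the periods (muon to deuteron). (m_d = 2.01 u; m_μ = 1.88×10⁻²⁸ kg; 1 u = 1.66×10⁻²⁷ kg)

T = 2πm/(qB) is independent of speed, so T₂/T₁ = (m₂/q₂)/(m₁/q₁).
T_{muon}/T_{deuteron} = (1.88×10^-28/1e) / (3.34×10^-27/1e) = 0.0563.

ratio ≈ 0.0563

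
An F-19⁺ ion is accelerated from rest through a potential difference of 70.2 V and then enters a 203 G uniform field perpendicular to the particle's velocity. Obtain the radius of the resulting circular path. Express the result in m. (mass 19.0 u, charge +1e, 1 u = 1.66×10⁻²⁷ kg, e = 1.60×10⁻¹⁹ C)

The kinetic energy gained is K = qV = (1×1.60×10^-19)(70.2) = 1.12×10^-17 J.
v = √(2K/m) = 2.67×10^4 m/s.
r = mv/(qB) = (3.15×10^-26)(2.67×10^4) / [(1×1.60×10^-19)(0.0203)] = 0.259 m.

r ≈ 0.259 m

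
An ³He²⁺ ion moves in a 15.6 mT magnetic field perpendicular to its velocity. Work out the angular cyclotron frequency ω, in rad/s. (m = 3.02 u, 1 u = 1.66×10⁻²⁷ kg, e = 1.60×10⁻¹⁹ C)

ω ≈ 9.96×10^5 rad/s

ω = qB/m = (2×1.60×10^-19)(0.0156) / (5.01×10^-27) = 9.96×10^5 rad/s.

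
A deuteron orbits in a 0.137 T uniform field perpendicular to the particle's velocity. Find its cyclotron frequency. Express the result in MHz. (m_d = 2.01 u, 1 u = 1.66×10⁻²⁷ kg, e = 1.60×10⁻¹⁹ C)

f = qB/(2πm) = (1×1.60×10^-19)(0.137) / [2π(3.34×10^-27)] = 1.05×10^6 Hz.

f ≈ 1.05 MHz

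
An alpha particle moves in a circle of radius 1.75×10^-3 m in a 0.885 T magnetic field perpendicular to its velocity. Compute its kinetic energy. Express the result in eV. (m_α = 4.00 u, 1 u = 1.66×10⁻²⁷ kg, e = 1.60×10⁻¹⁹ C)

K ≈ 116 eV

v = qBr/m = (2×1.60×10^-19)(0.885)(1.75×10^-3) / (6.64×10^-27) = 7.46×10^4 m/s.
K = ½mv² = 0.5·(6.64×10^-27)·(7.46×10^4)² = 1.85×10^-17 J = 116 eV.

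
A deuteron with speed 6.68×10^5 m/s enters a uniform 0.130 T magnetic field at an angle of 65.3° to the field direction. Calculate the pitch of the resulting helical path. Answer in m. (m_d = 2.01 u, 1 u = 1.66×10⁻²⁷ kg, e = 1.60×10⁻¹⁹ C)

The velocity component along B is v∥ = v cos65.3° = 2.79×10^5 m/s.
The cyclotron period T = 2πm/(qB) = 1.01×10^-6 s is set by m, q, B alone.
Pitch = v∥·T = (2.79×10^5)(1.01×10^-6) = 0.281 m.

pitch ≈ 0.281 m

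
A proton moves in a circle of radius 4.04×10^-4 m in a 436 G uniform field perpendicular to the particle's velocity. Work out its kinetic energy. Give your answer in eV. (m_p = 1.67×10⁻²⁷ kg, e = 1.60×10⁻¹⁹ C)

K ≈ 0.0149 eV

v = qBr/m = (1×1.60×10^-19)(0.0436)(4.04×10^-4) / (1.67×10^-27) = 1690 m/s.
K = ½mv² = 0.5·(1.67×10^-27)·(1690)² = 2.38×10^-21 J = 0.0149 eV.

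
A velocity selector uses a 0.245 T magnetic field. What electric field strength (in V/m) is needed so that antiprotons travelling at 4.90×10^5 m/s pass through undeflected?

E ≈ 1.20×10^5 V/m

qE = qvB ⇒ E = vB = (4.90×10^5)(0.245) = 1.20×10^5 V/m.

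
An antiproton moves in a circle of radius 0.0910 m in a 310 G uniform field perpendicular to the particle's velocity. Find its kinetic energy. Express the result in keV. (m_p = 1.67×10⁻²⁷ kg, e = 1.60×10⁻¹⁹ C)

K ≈ 0.381 keV

v = qBr/m = (1×1.60×10^-19)(0.0310)(0.0910) / (1.67×10^-27) = 2.70×10^5 m/s.
K = ½mv² = 0.5·(1.67×10^-27)·(2.70×10^5)² = 6.10×10^-17 J = 0.381 keV.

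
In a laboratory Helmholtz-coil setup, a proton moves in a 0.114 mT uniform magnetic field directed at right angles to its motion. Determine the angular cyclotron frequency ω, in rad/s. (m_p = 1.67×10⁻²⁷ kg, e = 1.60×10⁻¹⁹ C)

ω = qB/m = (1×1.60×10^-19)(1.14×10^-4) / (1.67×10^-27) = 1.09×10^4 rad/s.

ω ≈ 1.09×10^4 rad/s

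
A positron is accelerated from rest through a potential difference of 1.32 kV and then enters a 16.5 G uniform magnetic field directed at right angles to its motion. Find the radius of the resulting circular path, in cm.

The kinetic energy gained is K = qV = (1×1.60×10^-19)(1320) = 2.11×10^-16 J.
v = √(2K/m) = 2.15×10^7 m/s.
r = mv/(qB) = (9.11×10^-31)(2.15×10^7) / [(1×1.60×10^-19)(1.65×10^-3)] = 0.0743 m.

r ≈ 7.43 cm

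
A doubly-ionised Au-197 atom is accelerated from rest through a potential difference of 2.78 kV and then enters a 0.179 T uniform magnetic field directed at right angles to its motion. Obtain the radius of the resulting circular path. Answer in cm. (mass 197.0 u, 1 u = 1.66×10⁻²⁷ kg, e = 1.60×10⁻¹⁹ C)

r ≈ 42.1 cm

The kinetic energy gained is K = qV = (2×1.60×10^-19)(2780) = 8.90×10^-16 J.
v = √(2K/m) = 7.38×10^4 m/s.
r = mv/(qB) = (3.27×10^-25)(7.38×10^4) / [(2×1.60×10^-19)(0.179)] = 0.421 m.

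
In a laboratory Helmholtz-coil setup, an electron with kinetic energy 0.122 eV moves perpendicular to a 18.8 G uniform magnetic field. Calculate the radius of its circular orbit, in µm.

Convert the energy: K = 0.122 eV = 1.95×10^-20 J.
v = √(2K/m) = √(2·1.95×10^-20/9.11×10^-31) = 2.07×10^5 m/s.
r = mv/(qB) = (9.11×10^-31)(2.07×10^5) / [(1×1.60×10^-19)(1.88×10^-3)] = 6.27×10^-4 m.

r ≈ 627 µm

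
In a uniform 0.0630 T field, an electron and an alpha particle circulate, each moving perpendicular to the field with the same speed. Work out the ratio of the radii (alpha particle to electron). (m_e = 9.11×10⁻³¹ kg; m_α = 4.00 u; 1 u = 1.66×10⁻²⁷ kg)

ratio ≈ 3640

r = mv/(qB) ⇒ at equal v, r ∝ m/q.
r_{alpha particle}/r_{electron} = 3640.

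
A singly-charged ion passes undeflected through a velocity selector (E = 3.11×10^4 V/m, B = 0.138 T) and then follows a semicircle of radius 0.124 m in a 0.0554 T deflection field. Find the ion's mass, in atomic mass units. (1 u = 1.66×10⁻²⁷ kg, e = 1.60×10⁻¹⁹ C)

m ≈ 2.94 u

v = E/B₁ = 2.25×10^5 m/s.
From r = mv/(qB₂), m = qB₂r/v = (1×1.60×10^-19)(0.0554)(0.124) / (2.25×10^5) = 4.88×10^-27 kg.
In atomic mass units: m = 4.88×10^-27 / 1.66×10^-27 = 2.94 u.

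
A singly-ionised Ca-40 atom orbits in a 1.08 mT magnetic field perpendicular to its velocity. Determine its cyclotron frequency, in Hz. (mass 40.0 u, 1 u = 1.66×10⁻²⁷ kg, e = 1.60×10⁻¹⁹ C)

f = qB/(2πm) = (1×1.60×10^-19)(1.08×10^-3) / [2π(6.64×10^-26)] = 414 Hz.

f ≈ 414 Hz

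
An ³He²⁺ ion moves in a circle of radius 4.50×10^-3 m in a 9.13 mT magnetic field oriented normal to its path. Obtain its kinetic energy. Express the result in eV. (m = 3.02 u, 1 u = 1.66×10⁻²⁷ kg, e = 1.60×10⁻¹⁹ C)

K ≈ 0.108 eV

v = qBr/m = (2×1.60×10^-19)(9.13×10^-3)(4.50×10^-3) / (5.01×10^-27) = 2620 m/s.
K = ½mv² = 0.5·(5.01×10^-27)·(2620)² = 1.72×10^-20 J = 0.108 eV.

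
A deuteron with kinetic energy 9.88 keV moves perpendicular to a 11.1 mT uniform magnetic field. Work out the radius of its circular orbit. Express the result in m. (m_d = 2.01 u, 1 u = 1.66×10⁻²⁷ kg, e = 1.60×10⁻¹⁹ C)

Convert the energy: K = 9.88 keV = 1.58×10^-15 J.
v = √(2K/m) = √(2·1.58×10^-15/3.34×10^-27) = 9.73×10^5 m/s.
r = mv/(qB) = (3.34×10^-27)(9.73×10^5) / [(1×1.60×10^-19)(0.0111)] = 1.83 m.

r ≈ 1.83 m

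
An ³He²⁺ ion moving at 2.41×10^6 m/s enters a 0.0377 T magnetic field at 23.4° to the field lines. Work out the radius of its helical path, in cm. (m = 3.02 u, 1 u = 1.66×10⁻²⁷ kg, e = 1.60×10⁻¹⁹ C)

r ≈ 39.8 cm

Only the perpendicular component v⊥ = v sin23.4° = 9.57×10^5 m/s is bent by the field.
r = m v⊥ /(qB) = (5.01×10^-27)(9.57×10^5) / [(2×1.60×10^-19)(0.0377)] = 0.398 m.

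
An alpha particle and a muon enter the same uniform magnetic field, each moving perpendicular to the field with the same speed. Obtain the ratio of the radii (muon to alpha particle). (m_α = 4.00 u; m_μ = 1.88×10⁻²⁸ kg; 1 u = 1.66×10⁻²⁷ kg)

r = mv/(qB) ⇒ at equal v, r ∝ m/q.
r_{muon}/r_{alpha particle} = 0.0566.

ratio ≈ 0.0566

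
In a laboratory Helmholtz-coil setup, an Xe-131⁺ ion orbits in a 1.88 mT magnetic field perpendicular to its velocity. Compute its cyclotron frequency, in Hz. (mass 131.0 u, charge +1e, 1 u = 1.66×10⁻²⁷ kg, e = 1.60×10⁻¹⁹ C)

f ≈ 220 Hz

f = qB/(2πm) = (1×1.60×10^-19)(1.88×10^-3) / [2π(2.17×10^-25)] = 220 Hz.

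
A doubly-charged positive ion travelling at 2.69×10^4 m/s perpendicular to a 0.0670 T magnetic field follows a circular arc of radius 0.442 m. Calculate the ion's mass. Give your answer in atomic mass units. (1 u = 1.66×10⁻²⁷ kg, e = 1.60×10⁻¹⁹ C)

m ≈ 212 u

qvB = mv²/r ⇒ m = qBr/v.
m = (2×1.60×10^-19)(0.0670)(0.442) / (2.69×10^4) = 3.52×10^-25 kg = 212 u.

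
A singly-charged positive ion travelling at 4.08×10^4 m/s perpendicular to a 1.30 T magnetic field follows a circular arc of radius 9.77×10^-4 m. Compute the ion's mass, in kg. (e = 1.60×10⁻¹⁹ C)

m ≈ 4.98×10^-27 kg

qvB = mv²/r ⇒ m = qBr/v.
m = (1×1.60×10^-19)(1.30)(9.77×10^-4) / (4.08×10^4) = 4.98×10^-27 kg.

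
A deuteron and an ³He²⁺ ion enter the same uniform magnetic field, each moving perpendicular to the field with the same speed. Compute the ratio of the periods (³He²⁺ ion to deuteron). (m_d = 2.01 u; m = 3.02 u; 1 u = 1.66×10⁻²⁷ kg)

ratio ≈ 0.751

T = 2πm/(qB) is independent of speed, so T₂/T₁ = (m₂/q₂)/(m₁/q₁).
T_{³He²⁺ ion}/T_{deuteron} = (5.01×10^-27/2e) / (3.34×10^-27/1e) = 0.751.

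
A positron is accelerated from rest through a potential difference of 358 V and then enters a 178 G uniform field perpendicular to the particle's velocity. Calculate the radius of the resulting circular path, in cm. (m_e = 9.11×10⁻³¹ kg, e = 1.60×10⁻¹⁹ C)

r ≈ 0.359 cm

The kinetic energy gained is K = qV = (1×1.60×10^-19)(358) = 5.73×10^-17 J.
v = √(2K/m) = 1.12×10^7 m/s.
r = mv/(qB) = (9.11×10^-31)(1.12×10^7) / [(1×1.60×10^-19)(0.0178)] = 3.59×10^-3 m.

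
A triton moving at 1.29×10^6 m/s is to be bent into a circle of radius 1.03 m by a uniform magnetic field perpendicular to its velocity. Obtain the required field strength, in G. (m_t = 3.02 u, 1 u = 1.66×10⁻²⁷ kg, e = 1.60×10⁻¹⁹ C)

qvB = mv²/r gives B = mv/(qr).
B = (5.01×10^-27)(1.29×10^6) / [(1×1.60×10^-19)(1.03)] = 0.0392 T.

B ≈ 392 G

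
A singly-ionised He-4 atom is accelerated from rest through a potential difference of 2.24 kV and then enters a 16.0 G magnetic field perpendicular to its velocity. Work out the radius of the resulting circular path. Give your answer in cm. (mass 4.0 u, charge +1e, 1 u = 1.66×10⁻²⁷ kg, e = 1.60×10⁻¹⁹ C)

r ≈ 852 cm

The kinetic energy gained is K = qV = (1×1.60×10^-19)(2240) = 3.58×10^-16 J.
v = √(2K/m) = 3.29×10^5 m/s.
r = mv/(qB) = (6.64×10^-27)(3.29×10^5) / [(1×1.60×10^-19)(1.60×10^-3)] = 8.52 m.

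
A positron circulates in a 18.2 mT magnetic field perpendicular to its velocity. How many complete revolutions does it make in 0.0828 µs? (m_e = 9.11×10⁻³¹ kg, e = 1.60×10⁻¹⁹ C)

T = 2πm/(qB) = 2π(9.11×10^-31) / [(1×1.60×10^-19)(0.0182)] = 1.9657×10^-9 s.
N = t/T = 8.28×10^-8 / 1.9657×10^-9 ≈ 42.12, so 42 complete revolutions.

N = 42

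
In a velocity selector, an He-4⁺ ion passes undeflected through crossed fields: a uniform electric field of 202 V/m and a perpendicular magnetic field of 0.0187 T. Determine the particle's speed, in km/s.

For zero net force, qE = qvB, so v = E/B.
v = (202) / (0.0187) = 1.08×10^4 m/s.

v ≈ 10.8 km/s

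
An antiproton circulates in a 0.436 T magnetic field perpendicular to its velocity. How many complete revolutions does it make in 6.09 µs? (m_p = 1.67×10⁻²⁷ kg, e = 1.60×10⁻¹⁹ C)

N = 40

T = 2πm/(qB) = 2π(1.67×10^-27) / [(1×1.60×10^-19)(0.436)] = 1.5041×10^-7 s.
N = t/T = 6.09×10^-6 / 1.5041×10^-7 ≈ 40.49, so 40 complete revolutions.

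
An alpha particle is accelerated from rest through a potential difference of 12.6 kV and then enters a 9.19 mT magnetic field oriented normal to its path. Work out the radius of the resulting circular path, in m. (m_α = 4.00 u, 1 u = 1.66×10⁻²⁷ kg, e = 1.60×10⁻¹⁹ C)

r ≈ 2.49 m

The kinetic energy gained is K = qV = (2×1.60×10^-19)(1.26×10^4) = 4.03×10^-15 J.
v = √(2K/m) = 1.10×10^6 m/s.
r = mv/(qB) = (6.64×10^-27)(1.10×10^6) / [(2×1.60×10^-19)(9.19×10^-3)] = 2.49 m.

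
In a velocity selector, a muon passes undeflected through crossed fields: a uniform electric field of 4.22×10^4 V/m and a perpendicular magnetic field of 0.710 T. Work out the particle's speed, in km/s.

v ≈ 59.4 km/s

For zero net force, qE = qvB, so v = E/B.
v = (4.22×10^4) / (0.710) = 5.94×10^4 m/s.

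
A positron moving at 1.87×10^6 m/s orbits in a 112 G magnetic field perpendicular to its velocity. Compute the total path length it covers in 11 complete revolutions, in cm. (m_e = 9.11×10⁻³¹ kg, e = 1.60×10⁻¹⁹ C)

L ≈ 6.57 cm

r = mv/(qB) = 9.51×10^-4 m, so one revolution covers 2πr = 5.97×10^-3 m.
In 11 revolutions: L = 11·2πr = 0.0657 m.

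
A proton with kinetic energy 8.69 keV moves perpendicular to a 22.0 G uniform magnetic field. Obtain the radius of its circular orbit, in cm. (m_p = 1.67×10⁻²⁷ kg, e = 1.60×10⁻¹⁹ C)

r ≈ 612 cm

Convert the energy: K = 8.69 keV = 1.39×10^-15 J.
v = √(2K/m) = √(2·1.39×10^-15/1.67×10^-27) = 1.29×10^6 m/s.
r = mv/(qB) = (1.67×10^-27)(1.29×10^6) / [(1×1.60×10^-19)(2.20×10^-3)] = 6.12 m.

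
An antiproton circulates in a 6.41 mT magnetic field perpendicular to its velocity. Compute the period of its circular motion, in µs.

T ≈ 10.2 µs

The cyclotron period is independent of speed: T = 2πm/(qB).
T = 2π(1.67×10^-27) / [(1×1.60×10^-19)(6.41×10^-3)] = 1.02×10^-5 s.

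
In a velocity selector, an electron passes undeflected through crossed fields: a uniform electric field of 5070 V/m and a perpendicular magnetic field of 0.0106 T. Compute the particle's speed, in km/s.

For zero net force, qE = qvB, so v = E/B.
v = (5070) / (0.0106) = 4.78×10^5 m/s.

v ≈ 478 km/s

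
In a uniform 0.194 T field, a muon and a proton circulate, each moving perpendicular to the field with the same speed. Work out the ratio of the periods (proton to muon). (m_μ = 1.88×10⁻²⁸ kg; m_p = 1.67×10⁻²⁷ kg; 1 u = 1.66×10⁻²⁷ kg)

T = 2πm/(qB) is independent of speed, so T₂/T₁ = (m₂/q₂)/(m₁/q₁).
T_{proton}/T_{muon} = (1.67×10^-27/1e) / (1.88×10^-28/1e) = 8.88.

ratio ≈ 8.88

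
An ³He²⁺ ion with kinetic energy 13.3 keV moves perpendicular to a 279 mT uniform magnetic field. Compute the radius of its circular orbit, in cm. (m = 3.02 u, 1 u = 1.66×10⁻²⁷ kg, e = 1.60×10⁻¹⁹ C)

Convert the energy: K = 13.3 keV = 2.13×10^-15 J.
v = √(2K/m) = √(2·2.13×10^-15/5.01×10^-27) = 9.21×10^5 m/s.
r = mv/(qB) = (5.01×10^-27)(9.21×10^5) / [(2×1.60×10^-19)(0.279)] = 0.0517 m.

r ≈ 5.17 cm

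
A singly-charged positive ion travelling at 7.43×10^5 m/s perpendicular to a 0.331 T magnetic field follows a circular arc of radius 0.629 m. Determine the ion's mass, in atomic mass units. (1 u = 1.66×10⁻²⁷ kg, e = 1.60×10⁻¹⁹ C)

qvB = mv²/r ⇒ m = qBr/v.
m = (1×1.60×10^-19)(0.331)(0.629) / (7.43×10^5) = 4.48×10^-26 kg = 27.0 u.

m ≈ 27.0 u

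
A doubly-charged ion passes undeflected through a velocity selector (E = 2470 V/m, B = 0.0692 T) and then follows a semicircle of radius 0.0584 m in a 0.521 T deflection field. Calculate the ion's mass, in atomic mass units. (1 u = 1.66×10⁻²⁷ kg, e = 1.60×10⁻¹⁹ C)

m ≈ 164 u

v = E/B₁ = 3.57×10^4 m/s.
From r = mv/(qB₂), m = qB₂r/v = (2×1.60×10^-19)(0.521)(0.0584) / (3.57×10^4) = 2.73×10^-25 kg.
In atomic mass units: m = 2.73×10^-25 / 1.66×10^-27 = 164 u.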